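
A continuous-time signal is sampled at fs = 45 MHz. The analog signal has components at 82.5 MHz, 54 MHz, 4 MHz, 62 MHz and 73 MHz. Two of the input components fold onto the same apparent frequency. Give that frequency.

fs/2 = 22.5 MHz.
82.5 MHz mod fs = 37.5 MHz.
37.5 MHz > fs/2 = 22.5 MHz, folds to fs − 37.5 MHz = 7.5 MHz.
54 MHz mod fs = 9 MHz.
9 MHz ≤ fs/2 = 22.5 MHz, appears at 9 MHz.
4 MHz ≤ fs/2 = 22.5 MHz, passes unchanged.
62 MHz mod fs = 17 MHz.
17 MHz ≤ fs/2 = 22.5 MHz, appears at 17 MHz.
73 MHz mod fs = 28 MHz.
28 MHz > fs/2 = 22.5 MHz, folds to fs − 28 MHz = 17 MHz.
62 MHz and 73 MHz both map to 17 MHz.

17 MHz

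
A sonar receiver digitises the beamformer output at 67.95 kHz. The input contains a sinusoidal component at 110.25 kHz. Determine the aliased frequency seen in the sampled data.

110.25 kHz mod fs = 42.3 kHz.
42.3 kHz > fs/2 = 33.975 kHz, folds to fs − 42.3 kHz = 25.65 kHz.

25.65 kHz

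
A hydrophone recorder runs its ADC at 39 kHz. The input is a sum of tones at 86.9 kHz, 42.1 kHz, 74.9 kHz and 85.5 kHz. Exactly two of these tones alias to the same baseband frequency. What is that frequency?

3.1 kHz

fs/2 = 19.5 kHz.
86.9 kHz mod fs = 8.9 kHz.
8.9 kHz ≤ fs/2 = 19.5 kHz, appears at 8.9 kHz.
42.1 kHz mod fs = 3.1 kHz.
3.1 kHz ≤ fs/2 = 19.5 kHz, appears at 3.1 kHz.
74.9 kHz mod fs = 35.9 kHz.
35.9 kHz > fs/2 = 19.5 kHz, folds to fs − 35.9 kHz = 3.1 kHz.
85.5 kHz mod fs = 7.5 kHz.
7.5 kHz ≤ fs/2 = 19.5 kHz, appears at 7.5 kHz.
42.1 kHz and 74.9 kHz both map to 3.1 kHz.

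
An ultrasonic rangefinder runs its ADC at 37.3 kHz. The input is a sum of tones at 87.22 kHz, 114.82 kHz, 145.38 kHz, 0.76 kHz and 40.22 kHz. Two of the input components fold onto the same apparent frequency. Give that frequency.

2.92 kHz

fs/2 = 18.65 kHz.
87.22 kHz mod fs = 12.62 kHz.
12.62 kHz ≤ fs/2 = 18.65 kHz, appears at 12.62 kHz.
114.82 kHz mod fs = 2.92 kHz.
2.92 kHz ≤ fs/2 = 18.65 kHz, appears at 2.92 kHz.
145.38 kHz mod fs = 33.48 kHz.
33.48 kHz > fs/2 = 18.65 kHz, folds to fs − 33.48 kHz = 3.82 kHz.
0.76 kHz ≤ fs/2 = 18.65 kHz, passes unchanged.
40.22 kHz mod fs = 2.92 kHz.
2.92 kHz ≤ fs/2 = 18.65 kHz, appears at 2.92 kHz.
40.22 kHz and 114.82 kHz both map to 2.92 kHz.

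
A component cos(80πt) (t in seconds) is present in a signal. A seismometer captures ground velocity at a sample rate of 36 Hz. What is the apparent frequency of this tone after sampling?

ω = 80π rad/s → f = ω/(2π) = 40 Hz.
40 Hz mod fs = 4 Hz.
4 Hz ≤ fs/2 = 18 Hz, appears at 4 Hz.

4 Hz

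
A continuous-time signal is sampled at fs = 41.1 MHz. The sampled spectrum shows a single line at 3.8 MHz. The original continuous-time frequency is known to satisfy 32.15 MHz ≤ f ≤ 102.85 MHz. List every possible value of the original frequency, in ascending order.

37.3 MHz, 44.9 MHz, 78.4 MHz, 86 MHz

Frequencies that alias to 3.8 MHz are k·fs ± 3.8 MHz for integer k ≥ 0.
k=0: 3.8 MHz.
k=1: 37.3 MHz, 44.9 MHz.
k=2: 78.4 MHz, 86 MHz.
k=3: 119.5 MHz, 127.1 MHz.
Within [32.15 MHz, 102.85 MHz]: 37.3 MHz, 44.9 MHz, 78.4 MHz, 86 MHz.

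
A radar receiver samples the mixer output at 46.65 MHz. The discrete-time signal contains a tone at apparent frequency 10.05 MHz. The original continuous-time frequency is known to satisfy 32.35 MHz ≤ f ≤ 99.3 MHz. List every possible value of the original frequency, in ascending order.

Frequencies that alias to 10.05 MHz are k·fs ± 10.05 MHz for integer k ≥ 0.
k=0: 10.05 MHz.
k=1: 36.6 MHz, 56.7 MHz.
k=2: 83.25 MHz, 103.35 MHz.
k=3: 129.9 MHz, 150 MHz.
Within [32.35 MHz, 99.3 MHz]: 36.6 MHz, 56.7 MHz, 83.25 MHz.

36.6 MHz, 56.7 MHz, 83.25 MHz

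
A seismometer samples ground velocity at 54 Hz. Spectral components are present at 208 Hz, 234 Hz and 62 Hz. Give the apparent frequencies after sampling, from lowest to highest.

8 Hz, 18 Hz

fs/2 = 27 Hz.
208 Hz mod fs = 46 Hz.
46 Hz > fs/2 = 27 Hz, folds to fs − 46 Hz = 8 Hz.
234 Hz mod fs = 18 Hz.
18 Hz ≤ fs/2 = 27 Hz, appears at 18 Hz.
62 Hz mod fs = 8 Hz.
8 Hz ≤ fs/2 = 27 Hz, appears at 8 Hz.
Distinct values: {8 Hz, 18 Hz}.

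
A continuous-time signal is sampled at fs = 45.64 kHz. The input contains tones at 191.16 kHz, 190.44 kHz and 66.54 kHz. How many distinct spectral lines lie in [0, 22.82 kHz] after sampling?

3

fs/2 = 22.82 kHz.
191.16 kHz mod fs = 8.6 kHz.
8.6 kHz ≤ fs/2 = 22.82 kHz, appears at 8.6 kHz.
190.44 kHz mod fs = 7.88 kHz.
7.88 kHz ≤ fs/2 = 22.82 kHz, appears at 7.88 kHz.
66.54 kHz mod fs = 20.9 kHz.
20.9 kHz ≤ fs/2 = 22.82 kHz, appears at 20.9 kHz.
Distinct values: {7.88 kHz, 8.6 kHz, 20.9 kHz} → 3.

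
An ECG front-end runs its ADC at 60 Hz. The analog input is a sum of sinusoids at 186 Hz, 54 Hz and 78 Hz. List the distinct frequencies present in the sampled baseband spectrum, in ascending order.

6 Hz, 18 Hz

fs/2 = 30 Hz.
186 Hz mod fs = 6 Hz.
6 Hz ≤ fs/2 = 30 Hz, appears at 6 Hz.
54 Hz > fs/2 = 30 Hz, folds to fs − 54 Hz = 6 Hz.
78 Hz mod fs = 18 Hz.
18 Hz ≤ fs/2 = 30 Hz, appears at 18 Hz.
Distinct values: {6 Hz, 18 Hz}.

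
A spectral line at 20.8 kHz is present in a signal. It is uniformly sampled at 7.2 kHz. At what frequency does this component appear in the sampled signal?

0.8 kHz

20.8 kHz mod fs = 6.4 kHz.
6.4 kHz > fs/2 = 3.6 kHz, folds to fs − 6.4 kHz = 0.8 kHz.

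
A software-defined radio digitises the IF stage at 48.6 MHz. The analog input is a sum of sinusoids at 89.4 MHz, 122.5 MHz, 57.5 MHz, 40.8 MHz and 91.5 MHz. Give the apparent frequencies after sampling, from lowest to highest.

5.7 MHz, 7.8 MHz, 8.9 MHz, 23.3 MHz

fs/2 = 24.3 MHz.
89.4 MHz mod fs = 40.8 MHz.
40.8 MHz > fs/2 = 24.3 MHz, folds to fs − 40.8 MHz = 7.8 MHz.
122.5 MHz mod fs = 25.3 MHz.
25.3 MHz > fs/2 = 24.3 MHz, folds to fs − 25.3 MHz = 23.3 MHz.
57.5 MHz mod fs = 8.9 MHz.
8.9 MHz ≤ fs/2 = 24.3 MHz, appears at 8.9 MHz.
40.8 MHz > fs/2 = 24.3 MHz, folds to fs − 40.8 MHz = 7.8 MHz.
91.5 MHz mod fs = 42.9 MHz.
42.9 MHz > fs/2 = 24.3 MHz, folds to fs − 42.9 MHz = 5.7 MHz.
Distinct values: {5.7 MHz, 7.8 MHz, 8.9 MHz, 23.3 MHz}.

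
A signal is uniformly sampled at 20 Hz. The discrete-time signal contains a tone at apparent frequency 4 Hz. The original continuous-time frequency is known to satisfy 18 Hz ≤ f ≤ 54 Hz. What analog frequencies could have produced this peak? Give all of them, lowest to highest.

24 Hz, 36 Hz, 44 Hz

Frequencies that alias to 4 Hz are k·fs ± 4 Hz for integer k ≥ 0.
k=0: 4 Hz.
k=1: 16 Hz, 24 Hz.
k=2: 36 Hz, 44 Hz.
k=3: 56 Hz, 64 Hz.
Within [18 Hz, 54 Hz]: 24 Hz, 36 Hz, 44 Hz.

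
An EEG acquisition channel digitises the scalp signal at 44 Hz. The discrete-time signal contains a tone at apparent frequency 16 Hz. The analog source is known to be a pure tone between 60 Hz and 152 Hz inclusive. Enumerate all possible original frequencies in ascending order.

Frequencies that alias to 16 Hz are k·fs ± 16 Hz for integer k ≥ 0.
k=0: 16 Hz.
k=1: 28 Hz, 60 Hz.
k=2: 72 Hz, 104 Hz.
k=3: 116 Hz, 148 Hz.
k=4: 160 Hz, 192 Hz.
Within [60 Hz, 152 Hz]: 60 Hz, 72 Hz, 104 Hz, 116 Hz, 148 Hz.

60 Hz, 72 Hz, 104 Hz, 116 Hz, 148 Hz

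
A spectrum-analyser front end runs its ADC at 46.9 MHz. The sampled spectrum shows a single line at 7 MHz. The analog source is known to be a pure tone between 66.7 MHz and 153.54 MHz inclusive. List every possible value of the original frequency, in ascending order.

Frequencies that alias to 7 MHz are k·fs ± 7 MHz for integer k ≥ 0.
k=0: 7 MHz.
k=1: 39.9 MHz, 53.9 MHz.
k=2: 86.8 MHz, 100.8 MHz.
k=3: 133.7 MHz, 147.7 MHz.
k=4: 180.6 MHz, 194.6 MHz.
Within [66.7 MHz, 153.54 MHz]: 86.8 MHz, 100.8 MHz, 133.7 MHz, 147.7 MHz.

86.8 MHz, 100.8 MHz, 133.7 MHz, 147.7 MHz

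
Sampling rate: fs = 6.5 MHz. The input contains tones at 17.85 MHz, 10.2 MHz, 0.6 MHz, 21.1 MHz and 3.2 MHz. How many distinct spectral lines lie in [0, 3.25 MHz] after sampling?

5

fs/2 = 3.25 MHz.
17.85 MHz mod fs = 4.85 MHz.
4.85 MHz > fs/2 = 3.25 MHz, folds to fs − 4.85 MHz = 1.65 MHz.
10.2 MHz mod fs = 3.7 MHz.
3.7 MHz > fs/2 = 3.25 MHz, folds to fs − 3.7 MHz = 2.8 MHz.
0.6 MHz ≤ fs/2 = 3.25 MHz, passes unchanged.
21.1 MHz mod fs = 1.6 MHz.
1.6 MHz ≤ fs/2 = 3.25 MHz, appears at 1.6 MHz.
3.2 MHz ≤ fs/2 = 3.25 MHz, passes unchanged.
Distinct values: {0.6 MHz, 1.6 MHz, 1.65 MHz, 2.8 MHz, 3.2 MHz} → 5.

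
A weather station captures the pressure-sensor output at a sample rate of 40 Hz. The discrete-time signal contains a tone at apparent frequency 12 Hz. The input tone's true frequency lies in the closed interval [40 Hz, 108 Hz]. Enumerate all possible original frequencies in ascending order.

52 Hz, 68 Hz, 92 Hz, 108 Hz

Frequencies that alias to 12 Hz are k·fs ± 12 Hz for integer k ≥ 0.
k=0: 12 Hz.
k=1: 28 Hz, 52 Hz.
k=2: 68 Hz, 92 Hz.
k=3: 108 Hz, 132 Hz.
k=4: 148 Hz, 172 Hz.
Within [40 Hz, 108 Hz]: 52 Hz, 68 Hz, 92 Hz, 108 Hz.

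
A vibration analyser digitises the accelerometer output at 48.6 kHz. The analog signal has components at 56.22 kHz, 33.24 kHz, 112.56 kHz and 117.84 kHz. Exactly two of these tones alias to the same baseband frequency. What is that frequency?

15.36 kHz

fs/2 = 24.3 kHz.
56.22 kHz mod fs = 7.62 kHz.
7.62 kHz ≤ fs/2 = 24.3 kHz, appears at 7.62 kHz.
33.24 kHz > fs/2 = 24.3 kHz, folds to fs − 33.24 kHz = 15.36 kHz.
112.56 kHz mod fs = 15.36 kHz.
15.36 kHz ≤ fs/2 = 24.3 kHz, appears at 15.36 kHz.
117.84 kHz mod fs = 20.64 kHz.
20.64 kHz ≤ fs/2 = 24.3 kHz, appears at 20.64 kHz.
33.24 kHz and 112.56 kHz both map to 15.36 kHz.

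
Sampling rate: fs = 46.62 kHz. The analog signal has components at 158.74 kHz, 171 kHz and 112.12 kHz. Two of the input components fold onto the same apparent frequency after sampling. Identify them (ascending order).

112.12 kHz, 158.74 kHz

fs/2 = 23.31 kHz.
158.74 kHz mod fs = 18.88 kHz.
18.88 kHz ≤ fs/2 = 23.31 kHz, appears at 18.88 kHz.
171 kHz mod fs = 31.14 kHz.
31.14 kHz > fs/2 = 23.31 kHz, folds to fs − 31.14 kHz = 15.48 kHz.
112.12 kHz mod fs = 18.88 kHz.
18.88 kHz ≤ fs/2 = 23.31 kHz, appears at 18.88 kHz.
112.12 kHz and 158.74 kHz both map to 18.88 kHz.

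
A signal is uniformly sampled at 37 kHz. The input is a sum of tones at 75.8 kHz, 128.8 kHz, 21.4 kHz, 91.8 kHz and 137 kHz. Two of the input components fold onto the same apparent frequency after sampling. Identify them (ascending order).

fs/2 = 18.5 kHz.
75.8 kHz mod fs = 1.8 kHz.
1.8 kHz ≤ fs/2 = 18.5 kHz, appears at 1.8 kHz.
128.8 kHz mod fs = 17.8 kHz.
17.8 kHz ≤ fs/2 = 18.5 kHz, appears at 17.8 kHz.
21.4 kHz > fs/2 = 18.5 kHz, folds to fs − 21.4 kHz = 15.6 kHz.
91.8 kHz mod fs = 17.8 kHz.
17.8 kHz ≤ fs/2 = 18.5 kHz, appears at 17.8 kHz.
137 kHz mod fs = 26 kHz.
26 kHz > fs/2 = 18.5 kHz, folds to fs − 26 kHz = 11 kHz.
91.8 kHz and 128.8 kHz both map to 17.8 kHz.

91.8 kHz, 128.8 kHz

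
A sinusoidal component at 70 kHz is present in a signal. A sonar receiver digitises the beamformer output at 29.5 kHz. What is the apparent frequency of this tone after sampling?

11 kHz

70 kHz mod fs = 11 kHz.
11 kHz ≤ fs/2 = 14.75 kHz, appears at 11 kHz.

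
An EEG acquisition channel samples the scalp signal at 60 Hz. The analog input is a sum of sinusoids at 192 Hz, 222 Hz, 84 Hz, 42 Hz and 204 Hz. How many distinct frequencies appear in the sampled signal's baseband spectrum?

3

fs/2 = 30 Hz.
192 Hz mod fs = 12 Hz.
12 Hz ≤ fs/2 = 30 Hz, appears at 12 Hz.
222 Hz mod fs = 42 Hz.
42 Hz > fs/2 = 30 Hz, folds to fs − 42 Hz = 18 Hz.
84 Hz mod fs = 24 Hz.
24 Hz ≤ fs/2 = 30 Hz, appears at 24 Hz.
42 Hz > fs/2 = 30 Hz, folds to fs − 42 Hz = 18 Hz.
204 Hz mod fs = 24 Hz.
24 Hz ≤ fs/2 = 30 Hz, appears at 24 Hz.
Distinct values: {12 Hz, 18 Hz, 24 Hz} → 3.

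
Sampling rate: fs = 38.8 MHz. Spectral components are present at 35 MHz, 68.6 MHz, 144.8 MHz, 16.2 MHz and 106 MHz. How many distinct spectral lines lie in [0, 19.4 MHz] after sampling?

fs/2 = 19.4 MHz.
35 MHz > fs/2 = 19.4 MHz, folds to fs − 35 MHz = 3.8 MHz.
68.6 MHz mod fs = 29.8 MHz.
29.8 MHz > fs/2 = 19.4 MHz, folds to fs − 29.8 MHz = 9 MHz.
144.8 MHz mod fs = 28.4 MHz.
28.4 MHz > fs/2 = 19.4 MHz, folds to fs − 28.4 MHz = 10.4 MHz.
16.2 MHz ≤ fs/2 = 19.4 MHz, passes unchanged.
106 MHz mod fs = 28.4 MHz.
28.4 MHz > fs/2 = 19.4 MHz, folds to fs − 28.4 MHz = 10.4 MHz.
Distinct values: {3.8 MHz, 9 MHz, 10.4 MHz, 16.2 MHz} → 4.

4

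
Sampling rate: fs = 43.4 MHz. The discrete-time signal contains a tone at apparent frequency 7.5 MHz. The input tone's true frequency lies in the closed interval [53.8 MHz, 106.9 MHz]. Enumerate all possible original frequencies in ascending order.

Frequencies that alias to 7.5 MHz are k·fs ± 7.5 MHz for integer k ≥ 0.
k=0: 7.5 MHz.
k=1: 35.9 MHz, 50.9 MHz.
k=2: 79.3 MHz, 94.3 MHz.
k=3: 122.7 MHz, 137.7 MHz.
Within [53.8 MHz, 106.9 MHz]: 79.3 MHz, 94.3 MHz.

79.3 MHz, 94.3 MHz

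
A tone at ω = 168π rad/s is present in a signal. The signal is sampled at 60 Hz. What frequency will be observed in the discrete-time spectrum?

24 Hz

ω = 168π rad/s → f = ω/(2π) = 84 Hz.
84 Hz mod fs = 24 Hz.
24 Hz ≤ fs/2 = 30 Hz, appears at 24 Hz.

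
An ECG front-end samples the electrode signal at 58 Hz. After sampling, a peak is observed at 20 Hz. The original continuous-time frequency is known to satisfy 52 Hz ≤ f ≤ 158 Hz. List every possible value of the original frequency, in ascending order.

78 Hz, 96 Hz, 136 Hz, 154 Hz

Frequencies that alias to 20 Hz are k·fs ± 20 Hz for integer k ≥ 0.
k=0: 20 Hz.
k=1: 38 Hz, 78 Hz.
k=2: 96 Hz, 136 Hz.
k=3: 154 Hz, 194 Hz.
k=4: 212 Hz, 252 Hz.
Within [52 Hz, 158 Hz]: 78 Hz, 96 Hz, 136 Hz, 154 Hz.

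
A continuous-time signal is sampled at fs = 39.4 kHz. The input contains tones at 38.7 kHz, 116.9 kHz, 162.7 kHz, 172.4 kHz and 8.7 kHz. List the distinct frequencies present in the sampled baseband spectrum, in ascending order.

fs/2 = 19.7 kHz.
38.7 kHz > fs/2 = 19.7 kHz, folds to fs − 38.7 kHz = 0.7 kHz.
116.9 kHz mod fs = 38.1 kHz.
38.1 kHz > fs/2 = 19.7 kHz, folds to fs − 38.1 kHz = 1.3 kHz.
162.7 kHz mod fs = 5.1 kHz.
5.1 kHz ≤ fs/2 = 19.7 kHz, appears at 5.1 kHz.
172.4 kHz mod fs = 14.8 kHz.
14.8 kHz ≤ fs/2 = 19.7 kHz, appears at 14.8 kHz.
8.7 kHz ≤ fs/2 = 19.7 kHz, passes unchanged.
Distinct values: {0.7 kHz, 1.3 kHz, 5.1 kHz, 8.7 kHz, 14.8 kHz}.

0.7 kHz, 1.3 kHz, 5.1 kHz, 8.7 kHz, 14.8 kHz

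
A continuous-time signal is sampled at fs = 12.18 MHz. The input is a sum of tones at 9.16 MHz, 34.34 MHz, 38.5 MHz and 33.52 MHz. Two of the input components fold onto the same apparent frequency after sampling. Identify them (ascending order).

fs/2 = 6.09 MHz.
9.16 MHz > fs/2 = 6.09 MHz, folds to fs − 9.16 MHz = 3.02 MHz.
34.34 MHz mod fs = 9.98 MHz.
9.98 MHz > fs/2 = 6.09 MHz, folds to fs − 9.98 MHz = 2.2 MHz.
38.5 MHz mod fs = 1.96 MHz.
1.96 MHz ≤ fs/2 = 6.09 MHz, appears at 1.96 MHz.
33.52 MHz mod fs = 9.16 MHz.
9.16 MHz > fs/2 = 6.09 MHz, folds to fs − 9.16 MHz = 3.02 MHz.
9.16 MHz and 33.52 MHz both map to 3.02 MHz.

9.16 MHz, 33.52 MHz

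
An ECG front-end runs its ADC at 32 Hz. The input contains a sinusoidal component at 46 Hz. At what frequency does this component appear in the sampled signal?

46 Hz mod fs = 14 Hz.
14 Hz ≤ fs/2 = 16 Hz, appears at 14 Hz.

14 Hz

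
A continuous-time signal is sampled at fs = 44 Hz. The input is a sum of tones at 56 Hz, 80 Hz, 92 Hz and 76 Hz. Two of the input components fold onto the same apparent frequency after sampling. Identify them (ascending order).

56 Hz, 76 Hz

fs/2 = 22 Hz.
56 Hz mod fs = 12 Hz.
12 Hz ≤ fs/2 = 22 Hz, appears at 12 Hz.
80 Hz mod fs = 36 Hz.
36 Hz > fs/2 = 22 Hz, folds to fs − 36 Hz = 8 Hz.
92 Hz mod fs = 4 Hz.
4 Hz ≤ fs/2 = 22 Hz, appears at 4 Hz.
76 Hz mod fs = 32 Hz.
32 Hz > fs/2 = 22 Hz, folds to fs − 32 Hz = 12 Hz.
56 Hz and 76 Hz both map to 12 Hz.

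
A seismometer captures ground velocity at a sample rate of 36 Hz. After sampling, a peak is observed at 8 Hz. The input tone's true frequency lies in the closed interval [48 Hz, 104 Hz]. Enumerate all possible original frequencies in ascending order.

Frequencies that alias to 8 Hz are k·fs ± 8 Hz for integer k ≥ 0.
k=0: 8 Hz.
k=1: 28 Hz, 44 Hz.
k=2: 64 Hz, 80 Hz.
k=3: 100 Hz, 116 Hz.
k=4: 136 Hz, 152 Hz.
Within [48 Hz, 104 Hz]: 64 Hz, 80 Hz, 100 Hz.

64 Hz, 80 Hz, 100 Hz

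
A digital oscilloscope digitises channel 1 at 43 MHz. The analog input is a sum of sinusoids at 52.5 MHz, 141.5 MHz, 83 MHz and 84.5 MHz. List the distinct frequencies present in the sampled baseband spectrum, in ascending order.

fs/2 = 21.5 MHz.
52.5 MHz mod fs = 9.5 MHz.
9.5 MHz ≤ fs/2 = 21.5 MHz, appears at 9.5 MHz.
141.5 MHz mod fs = 12.5 MHz.
12.5 MHz ≤ fs/2 = 21.5 MHz, appears at 12.5 MHz.
83 MHz mod fs = 40 MHz.
40 MHz > fs/2 = 21.5 MHz, folds to fs − 40 MHz = 3 MHz.
84.5 MHz mod fs = 41.5 MHz.
41.5 MHz > fs/2 = 21.5 MHz, folds to fs − 41.5 MHz = 1.5 MHz.
Distinct values: {1.5 MHz, 3 MHz, 9.5 MHz, 12.5 MHz}.

1.5 MHz, 3 MHz, 9.5 MHz, 12.5 MHz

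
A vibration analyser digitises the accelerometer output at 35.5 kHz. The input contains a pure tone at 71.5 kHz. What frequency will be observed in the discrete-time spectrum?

0.5 kHz

71.5 kHz mod fs = 0.5 kHz.
0.5 kHz ≤ fs/2 = 17.75 kHz, appears at 0.5 kHz.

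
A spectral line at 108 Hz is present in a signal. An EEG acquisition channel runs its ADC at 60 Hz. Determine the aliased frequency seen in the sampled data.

12 Hz

108 Hz mod fs = 48 Hz.
48 Hz > fs/2 = 30 Hz, folds to fs − 48 Hz = 12 Hz.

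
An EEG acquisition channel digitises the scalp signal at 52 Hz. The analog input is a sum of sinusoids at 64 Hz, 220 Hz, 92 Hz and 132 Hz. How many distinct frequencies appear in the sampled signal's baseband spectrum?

fs/2 = 26 Hz.
64 Hz mod fs = 12 Hz.
12 Hz ≤ fs/2 = 26 Hz, appears at 12 Hz.
220 Hz mod fs = 12 Hz.
12 Hz ≤ fs/2 = 26 Hz, appears at 12 Hz.
92 Hz mod fs = 40 Hz.
40 Hz > fs/2 = 26 Hz, folds to fs − 40 Hz = 12 Hz.
132 Hz mod fs = 28 Hz.
28 Hz > fs/2 = 26 Hz, folds to fs − 28 Hz = 24 Hz.
Distinct values: {12 Hz, 24 Hz} → 2.

2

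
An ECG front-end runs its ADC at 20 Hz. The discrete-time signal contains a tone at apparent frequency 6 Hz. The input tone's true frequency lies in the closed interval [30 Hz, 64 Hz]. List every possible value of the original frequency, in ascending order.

Frequencies that alias to 6 Hz are k·fs ± 6 Hz for integer k ≥ 0.
k=0: 6 Hz.
k=1: 14 Hz, 26 Hz.
k=2: 34 Hz, 46 Hz.
k=3: 54 Hz, 66 Hz.
k=4: 74 Hz, 86 Hz.
Within [30 Hz, 64 Hz]: 34 Hz, 46 Hz, 54 Hz.

34 Hz, 46 Hz, 54 Hz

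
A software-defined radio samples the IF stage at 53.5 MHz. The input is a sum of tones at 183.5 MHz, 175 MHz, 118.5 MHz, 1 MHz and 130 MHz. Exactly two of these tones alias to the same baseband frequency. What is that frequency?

fs/2 = 26.75 MHz.
183.5 MHz mod fs = 23 MHz.
23 MHz ≤ fs/2 = 26.75 MHz, appears at 23 MHz.
175 MHz mod fs = 14.5 MHz.
14.5 MHz ≤ fs/2 = 26.75 MHz, appears at 14.5 MHz.
118.5 MHz mod fs = 11.5 MHz.
11.5 MHz ≤ fs/2 = 26.75 MHz, appears at 11.5 MHz.
1 MHz ≤ fs/2 = 26.75 MHz, passes unchanged.
130 MHz mod fs = 23 MHz.
23 MHz ≤ fs/2 = 26.75 MHz, appears at 23 MHz.
130 MHz and 183.5 MHz both map to 23 MHz.

23 MHz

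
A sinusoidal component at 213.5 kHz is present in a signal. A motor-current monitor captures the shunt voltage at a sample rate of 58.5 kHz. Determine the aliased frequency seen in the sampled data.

213.5 kHz mod fs = 38 kHz.
38 kHz > fs/2 = 29.25 kHz, folds to fs − 38 kHz = 20.5 kHz.

20.5 kHz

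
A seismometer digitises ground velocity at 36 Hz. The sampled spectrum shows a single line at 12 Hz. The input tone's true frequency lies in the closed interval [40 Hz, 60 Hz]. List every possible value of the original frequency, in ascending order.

48 Hz, 60 Hz

Frequencies that alias to 12 Hz are k·fs ± 12 Hz for integer k ≥ 0.
k=0: 12 Hz.
k=1: 24 Hz, 48 Hz.
k=2: 60 Hz, 84 Hz.
k=3: 96 Hz, 120 Hz.
Within [40 Hz, 60 Hz]: 48 Hz, 60 Hz.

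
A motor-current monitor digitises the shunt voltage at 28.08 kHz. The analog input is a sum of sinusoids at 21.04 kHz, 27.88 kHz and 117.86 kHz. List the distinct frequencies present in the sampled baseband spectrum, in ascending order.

fs/2 = 14.04 kHz.
21.04 kHz > fs/2 = 14.04 kHz, folds to fs − 21.04 kHz = 7.04 kHz.
27.88 kHz > fs/2 = 14.04 kHz, folds to fs − 27.88 kHz = 0.2 kHz.
117.86 kHz mod fs = 5.54 kHz.
5.54 kHz ≤ fs/2 = 14.04 kHz, appears at 5.54 kHz.
Distinct values: {0.2 kHz, 5.54 kHz, 7.04 kHz}.

0.2 kHz, 5.54 kHz, 7.04 kHz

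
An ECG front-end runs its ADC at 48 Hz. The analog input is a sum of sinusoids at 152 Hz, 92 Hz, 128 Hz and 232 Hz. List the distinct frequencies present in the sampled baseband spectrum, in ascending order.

4 Hz, 8 Hz, 16 Hz

fs/2 = 24 Hz.
152 Hz mod fs = 8 Hz.
8 Hz ≤ fs/2 = 24 Hz, appears at 8 Hz.
92 Hz mod fs = 44 Hz.
44 Hz > fs/2 = 24 Hz, folds to fs − 44 Hz = 4 Hz.
128 Hz mod fs = 32 Hz.
32 Hz > fs/2 = 24 Hz, folds to fs − 32 Hz = 16 Hz.
232 Hz mod fs = 40 Hz.
40 Hz > fs/2 = 24 Hz, folds to fs − 40 Hz = 8 Hz.
Distinct values: {4 Hz, 8 Hz, 16 Hz}.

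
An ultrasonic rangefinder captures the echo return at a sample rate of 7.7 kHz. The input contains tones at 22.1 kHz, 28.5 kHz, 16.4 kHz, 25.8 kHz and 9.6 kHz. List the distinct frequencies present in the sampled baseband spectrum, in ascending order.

fs/2 = 3.85 kHz.
22.1 kHz mod fs = 6.7 kHz.
6.7 kHz > fs/2 = 3.85 kHz, folds to fs − 6.7 kHz = 1 kHz.
28.5 kHz mod fs = 5.4 kHz.
5.4 kHz > fs/2 = 3.85 kHz, folds to fs − 5.4 kHz = 2.3 kHz.
16.4 kHz mod fs = 1 kHz.
1 kHz ≤ fs/2 = 3.85 kHz, appears at 1 kHz.
25.8 kHz mod fs = 2.7 kHz.
2.7 kHz ≤ fs/2 = 3.85 kHz, appears at 2.7 kHz.
9.6 kHz mod fs = 1.9 kHz.
1.9 kHz ≤ fs/2 = 3.85 kHz, appears at 1.9 kHz.
Distinct values: {1 kHz, 1.9 kHz, 2.3 kHz, 2.7 kHz}.

1 kHz, 1.9 kHz, 2.3 kHz, 2.7 kHz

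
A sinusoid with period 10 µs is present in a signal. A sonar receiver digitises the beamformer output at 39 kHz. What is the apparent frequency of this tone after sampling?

17 kHz

T = 10 µs → f = 1/T = 100 kHz.
100 kHz mod fs = 22 kHz.
22 kHz > fs/2 = 19.5 kHz, folds to fs − 22 kHz = 17 kHz.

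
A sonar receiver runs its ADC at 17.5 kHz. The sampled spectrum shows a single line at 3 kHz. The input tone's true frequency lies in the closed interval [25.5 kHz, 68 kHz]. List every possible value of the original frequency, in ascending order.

32 kHz, 38 kHz, 49.5 kHz, 55.5 kHz, 67 kHz

Frequencies that alias to 3 kHz are k·fs ± 3 kHz for integer k ≥ 0.
k=0: 3 kHz.
k=1: 14.5 kHz, 20.5 kHz.
k=2: 32 kHz, 38 kHz.
k=3: 49.5 kHz, 55.5 kHz.
k=4: 67 kHz, 73 kHz.
k=5: 84.5 kHz, 90.5 kHz.
Within [25.5 kHz, 68 kHz]: 32 kHz, 38 kHz, 49.5 kHz, 55.5 kHz, 67 kHz.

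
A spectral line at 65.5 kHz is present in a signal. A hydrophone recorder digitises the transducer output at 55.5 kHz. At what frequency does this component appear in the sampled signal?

10 kHz

65.5 kHz mod fs = 10 kHz.
10 kHz ≤ fs/2 = 27.75 kHz, appears at 10 kHz.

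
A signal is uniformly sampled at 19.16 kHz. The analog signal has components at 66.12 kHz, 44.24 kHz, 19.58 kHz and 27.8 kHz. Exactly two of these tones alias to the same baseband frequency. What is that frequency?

8.64 kHz

fs/2 = 9.58 kHz.
66.12 kHz mod fs = 8.64 kHz.
8.64 kHz ≤ fs/2 = 9.58 kHz, appears at 8.64 kHz.
44.24 kHz mod fs = 5.92 kHz.
5.92 kHz ≤ fs/2 = 9.58 kHz, appears at 5.92 kHz.
19.58 kHz mod fs = 0.42 kHz.
0.42 kHz ≤ fs/2 = 9.58 kHz, appears at 0.42 kHz.
27.8 kHz mod fs = 8.64 kHz.
8.64 kHz ≤ fs/2 = 9.58 kHz, appears at 8.64 kHz.
27.8 kHz and 66.12 kHz both map to 8.64 kHz.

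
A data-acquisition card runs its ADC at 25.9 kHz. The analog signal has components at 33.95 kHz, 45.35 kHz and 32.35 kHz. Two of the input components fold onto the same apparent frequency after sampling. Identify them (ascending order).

fs/2 = 12.95 kHz.
33.95 kHz mod fs = 8.05 kHz.
8.05 kHz ≤ fs/2 = 12.95 kHz, appears at 8.05 kHz.
45.35 kHz mod fs = 19.45 kHz.
19.45 kHz > fs/2 = 12.95 kHz, folds to fs − 19.45 kHz = 6.45 kHz.
32.35 kHz mod fs = 6.45 kHz.
6.45 kHz ≤ fs/2 = 12.95 kHz, appears at 6.45 kHz.
32.35 kHz and 45.35 kHz both map to 6.45 kHz.

32.35 kHz, 45.35 kHz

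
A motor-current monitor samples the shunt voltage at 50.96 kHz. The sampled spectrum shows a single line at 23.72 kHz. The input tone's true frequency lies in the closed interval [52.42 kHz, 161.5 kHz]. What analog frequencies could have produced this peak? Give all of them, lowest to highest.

Frequencies that alias to 23.72 kHz are k·fs ± 23.72 kHz for integer k ≥ 0.
k=0: 23.72 kHz.
k=1: 27.24 kHz, 74.68 kHz.
k=2: 78.2 kHz, 125.64 kHz.
k=3: 129.16 kHz, 176.6 kHz.
k=4: 180.12 kHz, 227.56 kHz.
Within [52.42 kHz, 161.5 kHz]: 74.68 kHz, 78.2 kHz, 125.64 kHz, 129.16 kHz.

74.68 kHz, 78.2 kHz, 125.64 kHz, 129.16 kHz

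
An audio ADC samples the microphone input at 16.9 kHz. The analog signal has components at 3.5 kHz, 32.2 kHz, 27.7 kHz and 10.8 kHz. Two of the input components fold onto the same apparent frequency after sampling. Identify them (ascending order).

10.8 kHz, 27.7 kHz

fs/2 = 8.45 kHz.
3.5 kHz ≤ fs/2 = 8.45 kHz, passes unchanged.
32.2 kHz mod fs = 15.3 kHz.
15.3 kHz > fs/2 = 8.45 kHz, folds to fs − 15.3 kHz = 1.6 kHz.
27.7 kHz mod fs = 10.8 kHz.
10.8 kHz > fs/2 = 8.45 kHz, folds to fs − 10.8 kHz = 6.1 kHz.
10.8 kHz > fs/2 = 8.45 kHz, folds to fs − 10.8 kHz = 6.1 kHz.
10.8 kHz and 27.7 kHz both map to 6.1 kHz.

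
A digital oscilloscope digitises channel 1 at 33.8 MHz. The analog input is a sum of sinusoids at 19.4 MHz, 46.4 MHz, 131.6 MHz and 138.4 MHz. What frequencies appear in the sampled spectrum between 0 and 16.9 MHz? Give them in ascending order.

fs/2 = 16.9 MHz.
19.4 MHz > fs/2 = 16.9 MHz, folds to fs − 19.4 MHz = 14.4 MHz.
46.4 MHz mod fs = 12.6 MHz.
12.6 MHz ≤ fs/2 = 16.9 MHz, appears at 12.6 MHz.
131.6 MHz mod fs = 30.2 MHz.
30.2 MHz > fs/2 = 16.9 MHz, folds to fs − 30.2 MHz = 3.6 MHz.
138.4 MHz mod fs = 3.2 MHz.
3.2 MHz ≤ fs/2 = 16.9 MHz, appears at 3.2 MHz.
Distinct values: {3.2 MHz, 3.6 MHz, 12.6 MHz, 14.4 MHz}.

3.2 MHz, 3.6 MHz, 12.6 MHz, 14.4 MHz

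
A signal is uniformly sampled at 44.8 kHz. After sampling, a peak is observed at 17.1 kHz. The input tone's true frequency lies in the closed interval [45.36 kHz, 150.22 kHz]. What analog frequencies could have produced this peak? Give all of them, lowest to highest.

61.9 kHz, 72.5 kHz, 106.7 kHz, 117.3 kHz

Frequencies that alias to 17.1 kHz are k·fs ± 17.1 kHz for integer k ≥ 0.
k=0: 17.1 kHz.
k=1: 27.7 kHz, 61.9 kHz.
k=2: 72.5 kHz, 106.7 kHz.
k=3: 117.3 kHz, 151.5 kHz.
k=4: 162.1 kHz, 196.3 kHz.
Within [45.36 kHz, 150.22 kHz]: 61.9 kHz, 72.5 kHz, 106.7 kHz, 117.3 kHz.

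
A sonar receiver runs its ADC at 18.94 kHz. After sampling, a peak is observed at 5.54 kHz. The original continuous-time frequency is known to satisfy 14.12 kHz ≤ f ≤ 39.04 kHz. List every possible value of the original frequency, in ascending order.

24.48 kHz, 32.34 kHz

Frequencies that alias to 5.54 kHz are k·fs ± 5.54 kHz for integer k ≥ 0.
k=0: 5.54 kHz.
k=1: 13.4 kHz, 24.48 kHz.
k=2: 32.34 kHz, 43.42 kHz.
k=3: 51.28 kHz, 62.36 kHz.
Within [14.12 kHz, 39.04 kHz]: 24.48 kHz, 32.34 kHz.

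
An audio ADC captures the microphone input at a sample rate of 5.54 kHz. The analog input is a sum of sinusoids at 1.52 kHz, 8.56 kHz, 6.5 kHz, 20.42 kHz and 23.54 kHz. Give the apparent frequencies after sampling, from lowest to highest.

0.96 kHz, 1.38 kHz, 1.52 kHz, 1.74 kHz, 2.52 kHz

fs/2 = 2.77 kHz.
1.52 kHz ≤ fs/2 = 2.77 kHz, passes unchanged.
8.56 kHz mod fs = 3.02 kHz.
3.02 kHz > fs/2 = 2.77 kHz, folds to fs − 3.02 kHz = 2.52 kHz.
6.5 kHz mod fs = 0.96 kHz.
0.96 kHz ≤ fs/2 = 2.77 kHz, appears at 0.96 kHz.
20.42 kHz mod fs = 3.8 kHz.
3.8 kHz > fs/2 = 2.77 kHz, folds to fs − 3.8 kHz = 1.74 kHz.
23.54 kHz mod fs = 1.38 kHz.
1.38 kHz ≤ fs/2 = 2.77 kHz, appears at 1.38 kHz.
Distinct values: {0.96 kHz, 1.38 kHz, 1.52 kHz, 1.74 kHz, 2.52 kHz}.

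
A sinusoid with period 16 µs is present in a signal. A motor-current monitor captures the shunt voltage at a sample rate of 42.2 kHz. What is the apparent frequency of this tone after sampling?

20.3 kHz

T = 16 µs → f = 1/T = 62.5 kHz.
62.5 kHz mod fs = 20.3 kHz.
20.3 kHz ≤ fs/2 = 21.1 kHz, appears at 20.3 kHz.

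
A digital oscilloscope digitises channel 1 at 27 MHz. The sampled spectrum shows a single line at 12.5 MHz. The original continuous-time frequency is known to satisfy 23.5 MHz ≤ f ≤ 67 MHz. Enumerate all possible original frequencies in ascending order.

Frequencies that alias to 12.5 MHz are k·fs ± 12.5 MHz for integer k ≥ 0.
k=0: 12.5 MHz.
k=1: 14.5 MHz, 39.5 MHz.
k=2: 41.5 MHz, 66.5 MHz.
k=3: 68.5 MHz, 93.5 MHz.
Within [23.5 MHz, 67 MHz]: 39.5 MHz, 41.5 MHz, 66.5 MHz.

39.5 MHz, 41.5 MHz, 66.5 MHz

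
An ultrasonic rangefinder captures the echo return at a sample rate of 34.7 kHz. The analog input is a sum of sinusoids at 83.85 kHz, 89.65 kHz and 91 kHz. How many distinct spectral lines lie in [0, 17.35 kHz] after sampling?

2

fs/2 = 17.35 kHz.
83.85 kHz mod fs = 14.45 kHz.
14.45 kHz ≤ fs/2 = 17.35 kHz, appears at 14.45 kHz.
89.65 kHz mod fs = 20.25 kHz.
20.25 kHz > fs/2 = 17.35 kHz, folds to fs − 20.25 kHz = 14.45 kHz.
91 kHz mod fs = 21.6 kHz.
21.6 kHz > fs/2 = 17.35 kHz, folds to fs − 21.6 kHz = 13.1 kHz.
Distinct values: {13.1 kHz, 14.45 kHz} → 2.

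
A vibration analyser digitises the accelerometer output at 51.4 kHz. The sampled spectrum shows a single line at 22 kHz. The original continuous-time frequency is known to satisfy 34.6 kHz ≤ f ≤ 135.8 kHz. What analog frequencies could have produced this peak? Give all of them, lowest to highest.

Frequencies that alias to 22 kHz are k·fs ± 22 kHz for integer k ≥ 0.
k=0: 22 kHz.
k=1: 29.4 kHz, 73.4 kHz.
k=2: 80.8 kHz, 124.8 kHz.
k=3: 132.2 kHz, 176.2 kHz.
k=4: 183.6 kHz, 227.6 kHz.
Within [34.6 kHz, 135.8 kHz]: 73.4 kHz, 80.8 kHz, 124.8 kHz, 132.2 kHz.

73.4 kHz, 80.8 kHz, 124.8 kHz, 132.2 kHz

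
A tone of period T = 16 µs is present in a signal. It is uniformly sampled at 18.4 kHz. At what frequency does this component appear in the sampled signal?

7.3 kHz

T = 16 µs → f = 1/T = 62.5 kHz.
62.5 kHz mod fs = 7.3 kHz.
7.3 kHz ≤ fs/2 = 9.2 kHz, appears at 7.3 kHz.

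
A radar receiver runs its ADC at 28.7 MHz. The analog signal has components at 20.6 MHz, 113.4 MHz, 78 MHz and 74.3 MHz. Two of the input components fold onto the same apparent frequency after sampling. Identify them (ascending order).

20.6 MHz, 78 MHz

fs/2 = 14.35 MHz.
20.6 MHz > fs/2 = 14.35 MHz, folds to fs − 20.6 MHz = 8.1 MHz.
113.4 MHz mod fs = 27.3 MHz.
27.3 MHz > fs/2 = 14.35 MHz, folds to fs − 27.3 MHz = 1.4 MHz.
78 MHz mod fs = 20.6 MHz.
20.6 MHz > fs/2 = 14.35 MHz, folds to fs − 20.6 MHz = 8.1 MHz.
74.3 MHz mod fs = 16.9 MHz.
16.9 MHz > fs/2 = 14.35 MHz, folds to fs − 16.9 MHz = 11.8 MHz.
20.6 MHz and 78 MHz both map to 8.1 MHz.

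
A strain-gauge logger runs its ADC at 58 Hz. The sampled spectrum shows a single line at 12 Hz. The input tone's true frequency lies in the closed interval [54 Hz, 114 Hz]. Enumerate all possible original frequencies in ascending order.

70 Hz, 104 Hz

Frequencies that alias to 12 Hz are k·fs ± 12 Hz for integer k ≥ 0.
k=0: 12 Hz.
k=1: 46 Hz, 70 Hz.
k=2: 104 Hz, 128 Hz.
k=3: 162 Hz, 186 Hz.
Within [54 Hz, 114 Hz]: 70 Hz, 104 Hz.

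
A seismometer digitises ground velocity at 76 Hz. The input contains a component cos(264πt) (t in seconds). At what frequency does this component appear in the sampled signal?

ω = 264π rad/s → f = ω/(2π) = 132 Hz.
132 Hz mod fs = 56 Hz.
56 Hz > fs/2 = 38 Hz, folds to fs − 56 Hz = 20 Hz.

20 Hz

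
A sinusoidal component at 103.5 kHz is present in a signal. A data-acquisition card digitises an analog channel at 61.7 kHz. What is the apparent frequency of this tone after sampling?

103.5 kHz mod fs = 41.8 kHz.
41.8 kHz > fs/2 = 30.85 kHz, folds to fs − 41.8 kHz = 19.9 kHz.

19.9 kHz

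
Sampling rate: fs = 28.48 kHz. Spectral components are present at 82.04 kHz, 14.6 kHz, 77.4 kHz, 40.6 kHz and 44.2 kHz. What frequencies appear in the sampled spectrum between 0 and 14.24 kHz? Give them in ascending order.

fs/2 = 14.24 kHz.
82.04 kHz mod fs = 25.08 kHz.
25.08 kHz > fs/2 = 14.24 kHz, folds to fs − 25.08 kHz = 3.4 kHz.
14.6 kHz > fs/2 = 14.24 kHz, folds to fs − 14.6 kHz = 13.88 kHz.
77.4 kHz mod fs = 20.44 kHz.
20.44 kHz > fs/2 = 14.24 kHz, folds to fs − 20.44 kHz = 8.04 kHz.
40.6 kHz mod fs = 12.12 kHz.
12.12 kHz ≤ fs/2 = 14.24 kHz, appears at 12.12 kHz.
44.2 kHz mod fs = 15.72 kHz.
15.72 kHz > fs/2 = 14.24 kHz, folds to fs − 15.72 kHz = 12.76 kHz.
Distinct values: {3.4 kHz, 8.04 kHz, 12.12 kHz, 12.76 kHz, 13.88 kHz}.

3.4 kHz, 8.04 kHz, 12.12 kHz, 12.76 kHz, 13.88 kHz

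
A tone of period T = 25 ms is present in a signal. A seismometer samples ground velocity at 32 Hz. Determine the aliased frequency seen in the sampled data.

T = 25 ms → f = 1/T = 40 Hz.
40 Hz mod fs = 8 Hz.
8 Hz ≤ fs/2 = 16 Hz, appears at 8 Hz.

8 Hz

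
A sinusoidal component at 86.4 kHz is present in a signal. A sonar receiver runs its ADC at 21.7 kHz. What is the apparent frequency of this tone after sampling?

86.4 kHz mod fs = 21.3 kHz.
21.3 kHz > fs/2 = 10.85 kHz, folds to fs − 21.3 kHz = 0.4 kHz.

0.4 kHz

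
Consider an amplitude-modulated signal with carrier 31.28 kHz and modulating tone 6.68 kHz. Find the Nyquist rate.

AM sidebands sit at fc ± fm = 24.6 kHz and 37.96 kHz.
Highest-frequency component: 37.96 kHz.
Nyquist rate = 2 × 37.96 kHz = 75.92 kHz.

75.92 kHz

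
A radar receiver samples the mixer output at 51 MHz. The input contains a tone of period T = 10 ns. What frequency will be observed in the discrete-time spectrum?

2 MHz

T = 10 ns → f = 1/T = 100 MHz.
100 MHz mod fs = 49 MHz.
49 MHz > fs/2 = 25.5 MHz, folds to fs − 49 MHz = 2 MHz.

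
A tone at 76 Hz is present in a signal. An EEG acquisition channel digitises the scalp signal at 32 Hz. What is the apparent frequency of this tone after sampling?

12 Hz

76 Hz mod fs = 12 Hz.
12 Hz ≤ fs/2 = 16 Hz, appears at 12 Hz.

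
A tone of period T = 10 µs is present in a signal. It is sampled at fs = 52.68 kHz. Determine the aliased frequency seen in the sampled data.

T = 10 µs → f = 1/T = 100 kHz.
100 kHz mod fs = 47.32 kHz.
47.32 kHz > fs/2 = 26.34 kHz, folds to fs − 47.32 kHz = 5.36 kHz.

5.36 kHz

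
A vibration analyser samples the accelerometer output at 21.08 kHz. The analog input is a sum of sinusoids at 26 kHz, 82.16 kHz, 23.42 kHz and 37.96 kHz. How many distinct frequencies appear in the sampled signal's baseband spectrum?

4

fs/2 = 10.54 kHz.
26 kHz mod fs = 4.92 kHz.
4.92 kHz ≤ fs/2 = 10.54 kHz, appears at 4.92 kHz.
82.16 kHz mod fs = 18.92 kHz.
18.92 kHz > fs/2 = 10.54 kHz, folds to fs − 18.92 kHz = 2.16 kHz.
23.42 kHz mod fs = 2.34 kHz.
2.34 kHz ≤ fs/2 = 10.54 kHz, appears at 2.34 kHz.
37.96 kHz mod fs = 16.88 kHz.
16.88 kHz > fs/2 = 10.54 kHz, folds to fs − 16.88 kHz = 4.2 kHz.
Distinct values: {2.16 kHz, 2.34 kHz, 4.2 kHz, 4.92 kHz} → 4.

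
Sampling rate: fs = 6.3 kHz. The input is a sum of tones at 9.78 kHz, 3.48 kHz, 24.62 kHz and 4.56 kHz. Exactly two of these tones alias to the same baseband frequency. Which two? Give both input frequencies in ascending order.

3.48 kHz, 9.78 kHz

fs/2 = 3.15 kHz.
9.78 kHz mod fs = 3.48 kHz.
3.48 kHz > fs/2 = 3.15 kHz, folds to fs − 3.48 kHz = 2.82 kHz.
3.48 kHz > fs/2 = 3.15 kHz, folds to fs − 3.48 kHz = 2.82 kHz.
24.62 kHz mod fs = 5.72 kHz.
5.72 kHz > fs/2 = 3.15 kHz, folds to fs − 5.72 kHz = 0.58 kHz.
4.56 kHz > fs/2 = 3.15 kHz, folds to fs − 4.56 kHz = 1.74 kHz.
3.48 kHz and 9.78 kHz both map to 2.82 kHz.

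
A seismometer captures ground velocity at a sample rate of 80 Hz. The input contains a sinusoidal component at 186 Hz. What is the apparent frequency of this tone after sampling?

26 Hz

186 Hz mod fs = 26 Hz.
26 Hz ≤ fs/2 = 40 Hz, appears at 26 Hz.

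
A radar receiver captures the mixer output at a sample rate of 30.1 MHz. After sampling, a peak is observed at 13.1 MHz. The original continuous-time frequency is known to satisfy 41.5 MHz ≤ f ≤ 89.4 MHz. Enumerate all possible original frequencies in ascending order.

Frequencies that alias to 13.1 MHz are k·fs ± 13.1 MHz for integer k ≥ 0.
k=0: 13.1 MHz.
k=1: 17 MHz, 43.2 MHz.
k=2: 47.1 MHz, 73.3 MHz.
k=3: 77.2 MHz, 103.4 MHz.
k=4: 107.3 MHz, 133.5 MHz.
Within [41.5 MHz, 89.4 MHz]: 43.2 MHz, 47.1 MHz, 73.3 MHz, 77.2 MHz.

43.2 MHz, 47.1 MHz, 73.3 MHz, 77.2 MHz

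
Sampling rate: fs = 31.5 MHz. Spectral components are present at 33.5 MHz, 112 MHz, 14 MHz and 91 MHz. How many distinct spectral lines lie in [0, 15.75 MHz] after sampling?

3

fs/2 = 15.75 MHz.
33.5 MHz mod fs = 2 MHz.
2 MHz ≤ fs/2 = 15.75 MHz, appears at 2 MHz.
112 MHz mod fs = 17.5 MHz.
17.5 MHz > fs/2 = 15.75 MHz, folds to fs − 17.5 MHz = 14 MHz.
14 MHz ≤ fs/2 = 15.75 MHz, passes unchanged.
91 MHz mod fs = 28 MHz.
28 MHz > fs/2 = 15.75 MHz, folds to fs − 28 MHz = 3.5 MHz.
Distinct values: {2 MHz, 3.5 MHz, 14 MHz} → 3.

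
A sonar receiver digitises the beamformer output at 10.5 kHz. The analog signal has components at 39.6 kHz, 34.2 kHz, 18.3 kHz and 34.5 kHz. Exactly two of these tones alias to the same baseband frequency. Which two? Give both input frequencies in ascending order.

18.3 kHz, 34.2 kHz

fs/2 = 5.25 kHz.
39.6 kHz mod fs = 8.1 kHz.
8.1 kHz > fs/2 = 5.25 kHz, folds to fs − 8.1 kHz = 2.4 kHz.
34.2 kHz mod fs = 2.7 kHz.
2.7 kHz ≤ fs/2 = 5.25 kHz, appears at 2.7 kHz.
18.3 kHz mod fs = 7.8 kHz.
7.8 kHz > fs/2 = 5.25 kHz, folds to fs − 7.8 kHz = 2.7 kHz.
34.5 kHz mod fs = 3 kHz.
3 kHz ≤ fs/2 = 5.25 kHz, appears at 3 kHz.
18.3 kHz and 34.2 kHz both map to 2.7 kHz.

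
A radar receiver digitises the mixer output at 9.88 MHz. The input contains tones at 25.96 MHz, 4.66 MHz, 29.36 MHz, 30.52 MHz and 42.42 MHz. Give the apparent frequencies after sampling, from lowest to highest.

0.28 MHz, 0.88 MHz, 2.9 MHz, 3.68 MHz, 4.66 MHz

fs/2 = 4.94 MHz.
25.96 MHz mod fs = 6.2 MHz.
6.2 MHz > fs/2 = 4.94 MHz, folds to fs − 6.2 MHz = 3.68 MHz.
4.66 MHz ≤ fs/2 = 4.94 MHz, passes unchanged.
29.36 MHz mod fs = 9.6 MHz.
9.6 MHz > fs/2 = 4.94 MHz, folds to fs − 9.6 MHz = 0.28 MHz.
30.52 MHz mod fs = 0.88 MHz.
0.88 MHz ≤ fs/2 = 4.94 MHz, appears at 0.88 MHz.
42.42 MHz mod fs = 2.9 MHz.
2.9 MHz ≤ fs/2 = 4.94 MHz, appears at 2.9 MHz.
Distinct values: {0.28 MHz, 0.88 MHz, 2.9 MHz, 3.68 MHz, 4.66 MHz}.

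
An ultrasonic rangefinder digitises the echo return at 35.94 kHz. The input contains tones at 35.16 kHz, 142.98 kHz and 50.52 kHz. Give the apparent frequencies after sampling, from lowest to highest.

fs/2 = 17.97 kHz.
35.16 kHz > fs/2 = 17.97 kHz, folds to fs − 35.16 kHz = 0.78 kHz.
142.98 kHz mod fs = 35.16 kHz.
35.16 kHz > fs/2 = 17.97 kHz, folds to fs − 35.16 kHz = 0.78 kHz.
50.52 kHz mod fs = 14.58 kHz.
14.58 kHz ≤ fs/2 = 17.97 kHz, appears at 14.58 kHz.
Distinct values: {0.78 kHz, 14.58 kHz}.

0.78 kHz, 14.58 kHz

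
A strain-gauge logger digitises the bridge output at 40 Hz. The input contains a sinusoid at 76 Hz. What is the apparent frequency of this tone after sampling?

76 Hz mod fs = 36 Hz.
36 Hz > fs/2 = 20 Hz, folds to fs − 36 Hz = 4 Hz.

4 Hz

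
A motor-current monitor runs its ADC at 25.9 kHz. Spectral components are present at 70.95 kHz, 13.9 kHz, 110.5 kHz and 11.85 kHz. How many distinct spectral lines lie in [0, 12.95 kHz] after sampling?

4

fs/2 = 12.95 kHz.
70.95 kHz mod fs = 19.15 kHz.
19.15 kHz > fs/2 = 12.95 kHz, folds to fs − 19.15 kHz = 6.75 kHz.
13.9 kHz > fs/2 = 12.95 kHz, folds to fs − 13.9 kHz = 12 kHz.
110.5 kHz mod fs = 6.9 kHz.
6.9 kHz ≤ fs/2 = 12.95 kHz, appears at 6.9 kHz.
11.85 kHz ≤ fs/2 = 12.95 kHz, passes unchanged.
Distinct values: {6.75 kHz, 6.9 kHz, 11.85 kHz, 12 kHz} → 4.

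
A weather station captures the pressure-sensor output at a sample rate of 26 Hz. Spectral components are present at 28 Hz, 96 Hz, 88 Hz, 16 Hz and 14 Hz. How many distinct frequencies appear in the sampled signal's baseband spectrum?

4

fs/2 = 13 Hz.
28 Hz mod fs = 2 Hz.
2 Hz ≤ fs/2 = 13 Hz, appears at 2 Hz.
96 Hz mod fs = 18 Hz.
18 Hz > fs/2 = 13 Hz, folds to fs − 18 Hz = 8 Hz.
88 Hz mod fs = 10 Hz.
10 Hz ≤ fs/2 = 13 Hz, appears at 10 Hz.
16 Hz > fs/2 = 13 Hz, folds to fs − 16 Hz = 10 Hz.
14 Hz > fs/2 = 13 Hz, folds to fs − 14 Hz = 12 Hz.
Distinct values: {2 Hz, 8 Hz, 10 Hz, 12 Hz} → 4.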